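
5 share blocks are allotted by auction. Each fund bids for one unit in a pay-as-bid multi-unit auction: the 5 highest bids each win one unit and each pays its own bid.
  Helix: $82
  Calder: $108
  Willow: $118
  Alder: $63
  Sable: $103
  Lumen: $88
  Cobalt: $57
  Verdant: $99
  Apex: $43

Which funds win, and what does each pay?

Ordering the bids: 118 (Willow), 108 (Calder), 103 (Sable), 99 (Verdant), 88 (Lumen), 82 (Helix), 63 (Alder), …
Top 5: Willow, Calder, Sable, Verdant, Lumen.
Each winner pays its own bid: Willow $118, Calder $108, Sable $103, Verdant $99, Lumen $88.

Willow $118, Calder $108, Sable $103, Verdant $99, Lumen $88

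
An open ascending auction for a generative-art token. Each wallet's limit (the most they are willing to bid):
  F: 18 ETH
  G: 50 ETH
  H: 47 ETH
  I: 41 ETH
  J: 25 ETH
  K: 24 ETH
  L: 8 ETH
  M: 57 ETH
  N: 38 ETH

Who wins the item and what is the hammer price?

M wins at 50 ETH

Rule: the price rises until one bidder remains; the winner pays the price at which the last rival dropped out.
Limits in order: 57 (M) > 50 (G) > 47 (H) > 41 (I) > 38 (N) > 25 (J) > …
Bidding ends when G exits at 50 ETH; M takes it.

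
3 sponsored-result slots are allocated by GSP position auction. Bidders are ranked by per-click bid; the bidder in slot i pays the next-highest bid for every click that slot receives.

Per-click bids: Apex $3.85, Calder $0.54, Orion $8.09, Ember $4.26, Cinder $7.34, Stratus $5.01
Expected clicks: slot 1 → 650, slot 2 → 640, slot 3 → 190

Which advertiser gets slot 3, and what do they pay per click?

Stratus; $4.26 per click

Ranked by bid: $8.09 (Orion) > $7.34 (Cinder) > $5.01 (Stratus) > $4.26 (Ember) > …
Slot 3 goes to the third-ranked bidder, Stratus, who pays the next bid down: $4.26/click.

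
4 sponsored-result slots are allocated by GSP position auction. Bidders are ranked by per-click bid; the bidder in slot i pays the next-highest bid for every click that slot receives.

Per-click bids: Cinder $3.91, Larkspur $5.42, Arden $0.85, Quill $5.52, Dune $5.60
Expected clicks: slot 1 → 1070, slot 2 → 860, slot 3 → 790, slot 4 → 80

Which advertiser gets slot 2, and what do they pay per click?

Per-click bids in order: $5.60 (Dune) > $5.52 (Quill) > $5.42 (Larkspur) > $3.91 (Cinder) > $0.85 (Arden)
Slot 2 goes to the second-ranked bidder, Quill, who pays the next bid down: $5.42/click.

Quill; $5.42 per click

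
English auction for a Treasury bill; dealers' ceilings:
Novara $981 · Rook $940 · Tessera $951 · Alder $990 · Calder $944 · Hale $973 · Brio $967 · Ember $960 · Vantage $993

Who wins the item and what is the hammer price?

Limits ranked: 993 (Vantage) > 990 (Alder) > 981 (Novara) > 973 (Hale) > 967 (Brio) > 960 (Ember) > …
Bidding ends when Alder exits at $990; Vantage takes it.

Vantage wins at $990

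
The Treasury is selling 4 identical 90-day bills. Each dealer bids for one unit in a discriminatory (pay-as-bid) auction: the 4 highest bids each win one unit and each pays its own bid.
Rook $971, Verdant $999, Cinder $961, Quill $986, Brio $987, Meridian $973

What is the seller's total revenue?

Ordering the bids: 999 (Verdant), 987 (Brio), 986 (Quill), 973 (Meridian), 971 (Rook), 961 (Cinder)
The 4 highest are Verdant, Brio, Quill, Meridian.
Total revenue = 999 + 987 + 986 + 973 = $3,945.

Total revenue: $3,945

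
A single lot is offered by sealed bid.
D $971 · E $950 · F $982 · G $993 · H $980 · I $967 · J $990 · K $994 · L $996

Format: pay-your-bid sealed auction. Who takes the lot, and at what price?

L pays $996

Rule: the highest bidder wins and pays their own bid.
Sorting bids: 996 (L) > 994 (K) > 993 (G) > 990 (J) > 982 (F) > 980 (H) > …
First-price: L pays what they bid, $996.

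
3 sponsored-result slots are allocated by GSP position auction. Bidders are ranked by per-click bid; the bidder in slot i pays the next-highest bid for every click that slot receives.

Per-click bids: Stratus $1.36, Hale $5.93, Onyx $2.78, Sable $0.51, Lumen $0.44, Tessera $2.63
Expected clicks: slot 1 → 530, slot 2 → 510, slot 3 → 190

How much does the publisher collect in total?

Total revenue: $3073.10

Per-click bids in order: $5.93 (Hale) > $2.78 (Onyx) > $2.63 (Tessera) > $1.36 (Stratus) > …
Slot 1: Hale pays $2.78 × 530 = $1473.40
Slot 2: Onyx pays $2.63 × 510 = $1341.30
Slot 3: Tessera pays $1.36 × 190 = $258.40
Total = $3073.10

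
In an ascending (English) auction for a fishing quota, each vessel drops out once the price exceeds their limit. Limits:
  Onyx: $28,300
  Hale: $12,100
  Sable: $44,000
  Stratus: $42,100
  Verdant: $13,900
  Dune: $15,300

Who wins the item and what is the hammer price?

Sorting limits: 44,000 (Sable) > 42,100 (Stratus) > 28,300 (Onyx) > 15,300 (Dune) > 13,900 (Verdant) > 12,100 (Hale)
Bidding ends when Stratus exits at $42,100; Sable takes it.

Sable wins at $42,100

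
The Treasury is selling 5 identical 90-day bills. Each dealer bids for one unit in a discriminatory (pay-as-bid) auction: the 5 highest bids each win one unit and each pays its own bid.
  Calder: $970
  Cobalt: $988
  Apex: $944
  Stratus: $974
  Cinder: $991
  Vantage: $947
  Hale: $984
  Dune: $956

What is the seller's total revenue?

Sorting: 991 (Cinder), 988 (Cobalt), 984 (Hale), 974 (Stratus), 970 (Calder), 956 (Dune), 947 (Vantage), …
Top 5: Cinder, Cobalt, Hale, Stratus, Calder.
Total revenue = 991 + 988 + 984 + 974 + 970 = $4,907.

Total revenue: $4,907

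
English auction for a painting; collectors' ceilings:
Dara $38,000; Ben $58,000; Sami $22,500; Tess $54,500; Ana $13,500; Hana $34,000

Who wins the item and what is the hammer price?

Ben wins at $54,500

Open ascending-bid auction: the price rises until one bidder remains; the winner pays the price at which the last rival dropped out.
Limits ranked: 58,000 (Ben) > 54,500 (Tess) > 38,000 (Dara) > 34,000 (Hana) > 22,500 (Sami) > 13,500 (Ana)
Bidding ends when Tess exits at $54,500; Ben takes it.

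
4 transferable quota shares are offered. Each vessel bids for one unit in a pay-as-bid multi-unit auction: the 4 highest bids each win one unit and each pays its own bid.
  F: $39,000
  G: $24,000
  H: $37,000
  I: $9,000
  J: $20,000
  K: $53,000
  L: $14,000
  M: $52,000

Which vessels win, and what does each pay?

Bids ranked high→low: 53,000 (K), 52,000 (M), 39,000 (F), 37,000 (H), 24,000 (G), 20,000 (J), …
Winners (4 units): K, M, F, H.
Each winner pays its own bid: K $53,000, M $52,000, F $39,000, H $37,000.

K $53,000, M $52,000, F $39,000, H $37,000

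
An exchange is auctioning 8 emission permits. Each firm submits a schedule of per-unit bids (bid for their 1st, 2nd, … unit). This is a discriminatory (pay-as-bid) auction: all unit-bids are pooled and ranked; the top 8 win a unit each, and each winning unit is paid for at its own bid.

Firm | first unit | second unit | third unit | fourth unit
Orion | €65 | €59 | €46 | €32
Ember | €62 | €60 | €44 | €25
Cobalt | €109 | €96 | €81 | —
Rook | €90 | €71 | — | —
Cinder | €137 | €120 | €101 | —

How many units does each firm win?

Pooled unit-bids ranked (top 8): 137 (Cinder-1), 120 (Cinder-2), 109 (Cobalt-1), 101 (Cinder-3), 96 (Cobalt-2), 90 (Rook-1), 81 (Cobalt-3), 71 (Rook-2)
Next rejected bid: €65 (not a price — pay-as-bid).
Allocation: Cinder 3, Cobalt 3, Rook 2.

Cinder 3, Cobalt 3, Rook 2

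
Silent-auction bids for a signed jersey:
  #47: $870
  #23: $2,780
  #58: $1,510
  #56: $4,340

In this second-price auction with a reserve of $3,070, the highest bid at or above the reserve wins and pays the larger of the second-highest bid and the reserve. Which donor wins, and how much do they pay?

Rule: the highest bid at or above the reserve wins and pays the larger of the second-highest bid and the reserve.
Bids ranked: 4,340 (#56) > 2,780 (#23) > 1,510 (#58) > 870 (#47)
#56 has the top bid at or above the reserve ($4,340).
max(second-highest $2,780, reserve $3,070) = $3,070.

#56 pays $3,070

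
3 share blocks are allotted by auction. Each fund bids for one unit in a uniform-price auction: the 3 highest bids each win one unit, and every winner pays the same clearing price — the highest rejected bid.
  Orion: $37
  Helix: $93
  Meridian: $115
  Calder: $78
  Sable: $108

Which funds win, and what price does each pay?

Sorting: 115 (Meridian), 108 (Sable), 93 (Helix), 78 (Calder), 37 (Orion)
Winners (3 units): Meridian, Sable, Helix.
Clearing price = highest rejected bid = $78.

Meridian, Sable, Helix; each pays $78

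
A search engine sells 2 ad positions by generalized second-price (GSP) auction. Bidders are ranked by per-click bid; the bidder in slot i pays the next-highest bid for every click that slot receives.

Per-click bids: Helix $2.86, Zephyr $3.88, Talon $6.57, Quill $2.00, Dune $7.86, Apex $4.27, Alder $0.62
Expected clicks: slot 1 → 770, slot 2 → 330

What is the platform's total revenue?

Sorting advertisers: $7.86 (Dune) > $6.57 (Talon) > $4.27 (Apex) > …
Slot 1: Dune pays $6.57 × 770 = $5058.90
Slot 2: Talon pays $4.27 × 330 = $1409.10
Total = $6468.00

Total revenue: $6468.00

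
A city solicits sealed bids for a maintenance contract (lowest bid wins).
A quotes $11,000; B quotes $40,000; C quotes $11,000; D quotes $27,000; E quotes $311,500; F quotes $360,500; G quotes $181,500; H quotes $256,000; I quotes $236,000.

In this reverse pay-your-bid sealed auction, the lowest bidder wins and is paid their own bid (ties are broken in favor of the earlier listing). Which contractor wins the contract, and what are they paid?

A is paid $11,000

Reverse pay-your-bid sealed auction: the lowest bidder wins and is paid their own bid.
Sorting bids: 11,000 (A) < 11,000 (C) < 27,000 (D) < 40,000 (B) < 181,500 (G) < 236,000 (I) < …
A and C tie at $11,000; tie-break gives it to A.
A is lowest → is paid own bid, $11,000.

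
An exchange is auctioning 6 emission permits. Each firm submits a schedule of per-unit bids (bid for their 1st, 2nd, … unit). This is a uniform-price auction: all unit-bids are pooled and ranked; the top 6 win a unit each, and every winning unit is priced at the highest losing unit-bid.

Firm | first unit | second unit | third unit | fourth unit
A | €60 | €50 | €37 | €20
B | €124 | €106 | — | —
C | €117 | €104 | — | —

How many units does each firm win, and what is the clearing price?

A 2, B 2, C 2; clearing price €37

Pooled unit-bids ranked (top 6): 124 (B-1), 117 (C-1), 106 (B-2), 104 (C-2), 60 (A-1), 50 (A-2)
Highest rejected unit-bid = €37.
Allocation: A 2, B 2, C 2.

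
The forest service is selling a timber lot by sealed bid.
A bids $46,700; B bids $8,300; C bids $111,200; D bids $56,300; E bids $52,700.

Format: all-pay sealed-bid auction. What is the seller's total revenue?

Total revenue: $275,200

Rule: the highest bidder wins the item, but every bidder pays their own bid.
Bids in order: 111,200 (C) > 56,300 (D) > 52,700 (E) > 46,700 (A) > 8,300 (B)
Every bidder forfeits their bid regardless of winning.
Revenue = 46,700 + 8,300 + 111,200 + 56,300 + 52,700 = $275,200.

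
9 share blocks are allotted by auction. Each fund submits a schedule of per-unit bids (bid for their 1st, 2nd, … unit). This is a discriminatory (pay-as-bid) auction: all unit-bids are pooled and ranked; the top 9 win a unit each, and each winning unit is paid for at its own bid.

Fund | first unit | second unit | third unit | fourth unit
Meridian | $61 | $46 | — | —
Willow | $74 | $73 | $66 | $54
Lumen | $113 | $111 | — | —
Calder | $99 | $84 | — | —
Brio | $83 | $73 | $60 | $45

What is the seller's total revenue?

Total revenue: $776

Pooled unit-bids ranked (top 9): 113 (Lumen-1), 111 (Lumen-2), 99 (Calder-1), 84 (Calder-2), 83 (Brio-1), 74 (Willow-1), 73 (Willow-2), 73 (Brio-2), 66 (Willow-3)
Next rejected bid: $61 (not a price — pay-as-bid).
Each winning unit pays its own bid.
Revenue = 113 + 111 + 99 + 84 + 83 + 74 + 73 + 73 + 66 = $776.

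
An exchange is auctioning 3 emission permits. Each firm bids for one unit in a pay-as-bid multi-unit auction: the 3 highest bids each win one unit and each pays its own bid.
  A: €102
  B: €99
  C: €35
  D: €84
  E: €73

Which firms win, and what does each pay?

A €102, B €99, D €84

Sorting: 102 (A), 99 (B), 84 (D), 73 (E), 35 (C)
Top 3: A, B, D.
Each winner pays its own bid: A €102, B €99, D €84.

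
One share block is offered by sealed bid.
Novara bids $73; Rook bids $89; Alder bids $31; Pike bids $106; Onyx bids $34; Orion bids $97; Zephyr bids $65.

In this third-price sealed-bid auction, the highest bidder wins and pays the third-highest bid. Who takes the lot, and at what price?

Third-price sealed-bid auction: the highest bidder wins and pays the third-highest bid.
Bids in order: 106 (Pike) > 97 (Orion) > 89 (Rook) > 73 (Novara) > 65 (Zephyr) > 34 (Onyx) > …
Pike is highest; pays the third-highest bid, $89.

Pike pays $89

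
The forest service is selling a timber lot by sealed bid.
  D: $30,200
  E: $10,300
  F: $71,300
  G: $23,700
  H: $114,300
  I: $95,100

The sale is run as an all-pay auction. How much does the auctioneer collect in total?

Rule: the highest bidder wins the item, but every bidder pays their own bid.
Bids in order: 114,300 (H) > 95,100 (I) > 71,300 (F) > 30,200 (D) > 23,700 (G) > 10,300 (E)
Every bidder forfeits their bid regardless of winning.
Revenue = 30,200 + 10,300 + 71,300 + 23,700 + 114,300 + 95,100 = $344,900.

Total revenue: $344,900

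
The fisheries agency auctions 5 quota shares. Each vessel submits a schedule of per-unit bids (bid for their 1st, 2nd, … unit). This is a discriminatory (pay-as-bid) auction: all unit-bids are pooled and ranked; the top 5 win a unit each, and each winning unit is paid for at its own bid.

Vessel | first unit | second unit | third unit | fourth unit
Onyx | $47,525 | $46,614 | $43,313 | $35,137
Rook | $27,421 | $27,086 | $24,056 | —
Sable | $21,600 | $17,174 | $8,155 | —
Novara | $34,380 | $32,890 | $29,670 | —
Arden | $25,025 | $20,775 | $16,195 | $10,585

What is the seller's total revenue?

Total revenue: $206,969

Merging the schedules and taking the best 5: 47,525 (Onyx-1), 46,614 (Onyx-2), 43,313 (Onyx-3), 35,137 (Onyx-4), 34,380 (Novara-1)
Next rejected bid: $32,890 (not a price — pay-as-bid).
Each winning unit pays its own bid.
Revenue = 47,525 + 46,614 + 43,313 + 35,137 + 34,380 = $206,969.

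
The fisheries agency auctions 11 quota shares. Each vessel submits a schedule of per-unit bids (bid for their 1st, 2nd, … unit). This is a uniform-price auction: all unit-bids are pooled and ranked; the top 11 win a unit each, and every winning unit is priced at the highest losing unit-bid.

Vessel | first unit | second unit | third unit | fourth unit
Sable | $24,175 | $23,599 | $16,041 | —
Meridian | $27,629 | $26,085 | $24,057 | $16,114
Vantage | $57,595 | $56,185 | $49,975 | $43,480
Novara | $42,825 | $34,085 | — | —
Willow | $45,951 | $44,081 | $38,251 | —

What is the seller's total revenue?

Total revenue: $265,925

Pooled unit-bids ranked (top 11): 57,595 (Vantage-1), 56,185 (Vantage-2), 49,975 (Vantage-3), 45,951 (Willow-1), 44,081 (Willow-2), 43,480 (Vantage-4), 42,825 (Novara-1), 38,251 (Willow-3), 34,085 (Novara-2), 27,629 (Meridian-1), 26,085 (Meridian-2)
First bid not allocated: $24,175.
Allocation: Meridian 2, Novara 2, Vantage 4, Willow 3. Every unit priced at $24,175.
Revenue = 11 × 24,175 = $265,925.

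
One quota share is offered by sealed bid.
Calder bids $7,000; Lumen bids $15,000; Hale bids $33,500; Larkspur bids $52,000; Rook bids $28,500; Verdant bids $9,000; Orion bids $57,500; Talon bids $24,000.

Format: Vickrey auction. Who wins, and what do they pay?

Rule: the highest bidder wins and pays the second-highest bid.
Bids in order: 57,500 (Orion) > 52,000 (Larkspur) > 33,500 (Hale) > 28,500 (Rook) > 24,000 (Talon) > 15,000 (Lumen) > …
Second-price: Orion pays Larkspur's bid of $52,000.

Orion pays $52,000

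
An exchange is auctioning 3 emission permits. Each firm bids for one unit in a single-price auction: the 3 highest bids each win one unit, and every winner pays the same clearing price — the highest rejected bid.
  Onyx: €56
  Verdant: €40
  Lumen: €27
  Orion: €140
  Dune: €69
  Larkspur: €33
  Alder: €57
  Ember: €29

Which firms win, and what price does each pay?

Orion, Dune, Alder; each pays €56

Ordering the bids: 140 (Orion), 69 (Dune), 57 (Alder), 56 (Onyx), 40 (Verdant), …
The 3 highest are Orion, Dune, Alder.
First losing bid is Onyx's €56, which sets the uniform price.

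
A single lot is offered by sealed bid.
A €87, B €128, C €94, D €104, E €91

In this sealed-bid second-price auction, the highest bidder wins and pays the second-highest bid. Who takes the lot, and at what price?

B pays €104

Bids ranked: 128 (B) > 104 (D) > 94 (C) > 91 (E) > 87 (A)
B is highest; pays the second-highest bid, €104.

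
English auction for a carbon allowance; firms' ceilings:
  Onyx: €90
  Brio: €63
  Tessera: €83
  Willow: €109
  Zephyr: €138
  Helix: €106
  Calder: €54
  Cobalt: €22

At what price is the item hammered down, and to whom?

Zephyr wins at €109

Limits in order: 138 (Zephyr) > 109 (Willow) > 106 (Helix) > 90 (Onyx) > 83 (Tessera) > 63 (Brio) > …
Bidding ends when Willow exits at €109; Zephyr takes it.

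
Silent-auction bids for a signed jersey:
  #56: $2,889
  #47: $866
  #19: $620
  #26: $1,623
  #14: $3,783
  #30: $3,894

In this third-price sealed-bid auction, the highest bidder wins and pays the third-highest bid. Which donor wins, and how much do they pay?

#30 pays $2,889

Sorting bids: 3,894 (#30) > 3,783 (#14) > 2,889 (#56) > 1,623 (#26) > 866 (#47) > 620 (#19)
#30 is highest; pays the third-highest bid, $2,889.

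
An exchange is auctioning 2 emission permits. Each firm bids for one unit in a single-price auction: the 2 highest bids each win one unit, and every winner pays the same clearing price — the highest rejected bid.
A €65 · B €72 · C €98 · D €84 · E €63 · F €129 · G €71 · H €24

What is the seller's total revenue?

Ordering the bids: 129 (F), 98 (C), 84 (D), 72 (B), …
The 2 highest are F, C.
Clearing price = highest rejected bid = €84.
Total revenue = 2 × €84 = €168.

Total revenue: €168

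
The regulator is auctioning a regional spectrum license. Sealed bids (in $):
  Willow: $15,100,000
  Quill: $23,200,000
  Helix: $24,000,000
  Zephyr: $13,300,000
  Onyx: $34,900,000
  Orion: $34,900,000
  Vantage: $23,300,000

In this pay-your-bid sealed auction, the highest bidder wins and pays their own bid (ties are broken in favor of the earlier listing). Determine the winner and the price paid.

Onyx pays $34,900,000

Bids ranked: 34,900,000 (Onyx) > 34,900,000 (Orion) > 24,000,000 (Helix) > 23,300,000 (Vantage) > 23,200,000 (Quill) > 15,100,000 (Willow) > …
Tie at $34,900,000 → Onyx wins by tie-break.
Onyx is highest → pays own bid, $34,900,000.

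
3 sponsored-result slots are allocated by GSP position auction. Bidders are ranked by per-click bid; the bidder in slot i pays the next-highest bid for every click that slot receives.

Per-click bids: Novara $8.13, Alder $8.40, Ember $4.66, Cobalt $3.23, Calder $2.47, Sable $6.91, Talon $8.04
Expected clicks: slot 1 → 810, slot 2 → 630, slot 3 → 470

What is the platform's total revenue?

Per-click bids in order: $8.40 (Alder) > $8.13 (Novara) > $8.04 (Talon) > $6.91 (Sable) > …
Slot 1: Alder pays $8.13 × 810 = $6585.30
Slot 2: Novara pays $8.04 × 630 = $5065.20
Slot 3: Talon pays $6.91 × 470 = $3247.70
Total = $14898.20

Total revenue: $14898.20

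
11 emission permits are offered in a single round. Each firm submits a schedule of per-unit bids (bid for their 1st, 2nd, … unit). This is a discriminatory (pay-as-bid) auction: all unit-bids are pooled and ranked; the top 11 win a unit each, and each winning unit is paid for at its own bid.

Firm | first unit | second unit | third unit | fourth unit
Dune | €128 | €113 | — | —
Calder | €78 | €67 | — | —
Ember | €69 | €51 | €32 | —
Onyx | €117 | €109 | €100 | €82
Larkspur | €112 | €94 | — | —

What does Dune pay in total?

Dune pays €241

Pooled unit-bids ranked (top 11): 128 (Dune-1), 117 (Onyx-1), 113 (Dune-2), 112 (Larkspur-1), 109 (Onyx-2), 100 (Onyx-3), 94 (Larkspur-2), 82 (Onyx-4), 78 (Calder-1), 69 (Ember-1), 67 (Calder-2)
Next rejected bid: €51 (not a price — pay-as-bid).
Dune's winning unit-bids: 128 + 113 = €241.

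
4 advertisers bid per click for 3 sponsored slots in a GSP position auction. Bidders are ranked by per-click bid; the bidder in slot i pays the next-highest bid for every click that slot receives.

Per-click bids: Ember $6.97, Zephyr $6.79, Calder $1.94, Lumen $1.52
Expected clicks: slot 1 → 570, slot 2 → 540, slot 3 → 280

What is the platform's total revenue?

Ranked by bid: $6.97 (Ember) > $6.79 (Zephyr) > $1.94 (Calder) > $1.52 (Lumen)
Slot 1: Ember pays $6.79 × 570 = $3870.30
Slot 2: Zephyr pays $1.94 × 540 = $1047.60
Slot 3: Calder pays $1.52 × 280 = $425.60
Total = $5343.50

Total revenue: $5343.50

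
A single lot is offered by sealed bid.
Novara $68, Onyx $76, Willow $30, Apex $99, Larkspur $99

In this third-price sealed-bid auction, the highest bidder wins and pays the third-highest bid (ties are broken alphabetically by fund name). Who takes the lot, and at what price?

Apex pays $76

Bids in order: 99 (Apex) > 99 (Larkspur) > 76 (Onyx) > 68 (Novara) > 30 (Willow)
Tie at $99 → Apex wins by tie-break.
Apex wins; payment is bid #3 in the ranking = $76.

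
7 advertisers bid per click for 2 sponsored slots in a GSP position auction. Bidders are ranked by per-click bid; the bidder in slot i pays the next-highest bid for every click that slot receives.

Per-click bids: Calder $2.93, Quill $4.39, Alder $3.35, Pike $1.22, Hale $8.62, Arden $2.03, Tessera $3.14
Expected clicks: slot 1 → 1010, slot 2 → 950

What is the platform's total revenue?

Total revenue: $7616.40

Sorting advertisers: $8.62 (Hale) > $4.39 (Quill) > $3.35 (Alder) > …
Slot 1: Hale pays $4.39 × 1010 = $4433.90
Slot 2: Quill pays $3.35 × 950 = $3182.50
Total = $7616.40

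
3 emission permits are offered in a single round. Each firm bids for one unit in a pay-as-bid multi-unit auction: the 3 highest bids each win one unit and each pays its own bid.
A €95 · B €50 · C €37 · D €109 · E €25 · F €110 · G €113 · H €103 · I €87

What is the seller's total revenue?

Total revenue: €332

Sorting: 113 (G), 110 (F), 109 (D), 103 (H), 95 (A), …
Top 3: G, F, D.
Total revenue = 113 + 110 + 109 = €332.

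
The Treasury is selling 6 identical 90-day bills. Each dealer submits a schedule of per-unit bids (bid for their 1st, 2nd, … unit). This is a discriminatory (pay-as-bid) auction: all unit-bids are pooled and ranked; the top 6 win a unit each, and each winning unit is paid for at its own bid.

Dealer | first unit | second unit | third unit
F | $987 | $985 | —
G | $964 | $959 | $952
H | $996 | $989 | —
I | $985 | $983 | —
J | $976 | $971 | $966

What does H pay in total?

H pays $1,985

Pooled unit-bids ranked (top 6): 996 (H-1), 989 (H-2), 987 (F-1), 985 (F-2), 985 (I-1), 983 (I-2)
Next rejected bid: $976 (not a price — pay-as-bid).
H's winning unit-bids: 996 + 989 = $1,985.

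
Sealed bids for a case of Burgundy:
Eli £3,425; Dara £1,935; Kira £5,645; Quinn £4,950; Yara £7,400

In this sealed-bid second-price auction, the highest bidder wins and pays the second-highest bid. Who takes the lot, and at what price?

Bids in order: 7,400 (Yara) > 5,645 (Kira) > 4,950 (Quinn) > 3,425 (Eli) > 1,935 (Dara)
Yara is highest; pays the second-highest bid, £5,645.

Yara pays £5,645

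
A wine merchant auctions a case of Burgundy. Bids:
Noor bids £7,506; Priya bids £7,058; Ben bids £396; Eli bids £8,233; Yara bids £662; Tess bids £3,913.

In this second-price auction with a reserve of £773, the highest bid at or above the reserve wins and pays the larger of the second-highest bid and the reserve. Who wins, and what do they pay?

Sorting bids: 8,233 (Eli) > 7,506 (Noor) > 7,058 (Priya) > 3,913 (Tess) > 662 (Yara) > 396 (Ben)
Eli has the top bid at or above the reserve (£8,233).
max(second-highest £7,506, reserve £773) = £7,506; the reserve does not bind.

Eli pays £7,506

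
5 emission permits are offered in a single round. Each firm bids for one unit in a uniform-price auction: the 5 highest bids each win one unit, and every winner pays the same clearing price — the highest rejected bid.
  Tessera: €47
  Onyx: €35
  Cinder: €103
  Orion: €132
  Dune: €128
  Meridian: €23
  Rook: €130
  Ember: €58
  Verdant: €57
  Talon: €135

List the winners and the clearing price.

Talon, Orion, Rook, Dune, Cinder; each pays €58

Sorting: 135 (Talon), 132 (Orion), 130 (Rook), 128 (Dune), 103 (Cinder), 58 (Ember), 57 (Verdant), …
The 5 highest are Talon, Orion, Rook, Dune, Cinder.
Clearing price = highest rejected bid = €58.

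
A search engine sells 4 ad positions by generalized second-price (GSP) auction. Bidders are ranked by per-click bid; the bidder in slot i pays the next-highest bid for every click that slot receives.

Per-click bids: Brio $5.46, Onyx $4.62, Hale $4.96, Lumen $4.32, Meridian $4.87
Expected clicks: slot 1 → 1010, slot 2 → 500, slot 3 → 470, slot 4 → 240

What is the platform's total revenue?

Per-click bids in order: $5.46 (Brio) > $4.96 (Hale) > $4.87 (Meridian) > $4.62 (Onyx) > $4.32 (Lumen)
Slot 1: Brio pays $4.96 × 1010 = $5009.60
Slot 2: Hale pays $4.87 × 500 = $2435.00
Slot 3: Meridian pays $4.62 × 470 = $2171.40
Slot 4: Onyx pays $4.32 × 240 = $1036.80
Total = $10652.80

Total revenue: $10652.80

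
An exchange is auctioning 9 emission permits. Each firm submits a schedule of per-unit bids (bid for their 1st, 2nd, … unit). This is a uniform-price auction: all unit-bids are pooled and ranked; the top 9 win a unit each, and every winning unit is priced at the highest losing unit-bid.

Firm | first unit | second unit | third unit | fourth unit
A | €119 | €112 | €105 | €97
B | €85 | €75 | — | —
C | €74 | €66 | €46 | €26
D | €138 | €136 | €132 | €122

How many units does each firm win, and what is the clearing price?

Pooled unit-bids ranked (top 9): 138 (D-1), 136 (D-2), 132 (D-3), 122 (D-4), 119 (A-1), 112 (A-2), 105 (A-3), 97 (A-4), 85 (B-1)
First bid not allocated: €75.
Allocation: A 4, B 1, D 4.

A 4, B 1, D 4; clearing price €75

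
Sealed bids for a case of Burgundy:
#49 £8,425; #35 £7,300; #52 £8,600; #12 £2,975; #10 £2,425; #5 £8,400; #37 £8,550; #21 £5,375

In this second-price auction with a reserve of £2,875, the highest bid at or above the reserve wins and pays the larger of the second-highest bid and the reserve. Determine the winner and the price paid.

#52 pays £8,550

Bids in order: 8,600 (#52) > 8,550 (#37) > 8,425 (#49) > 8,400 (#5) > 7,300 (#35) > 5,375 (#21) > …
Highest eligible bid: #52 at £8,600.
Second-highest bid £8,550 exceeds the reserve £2,875 → payment £8,550.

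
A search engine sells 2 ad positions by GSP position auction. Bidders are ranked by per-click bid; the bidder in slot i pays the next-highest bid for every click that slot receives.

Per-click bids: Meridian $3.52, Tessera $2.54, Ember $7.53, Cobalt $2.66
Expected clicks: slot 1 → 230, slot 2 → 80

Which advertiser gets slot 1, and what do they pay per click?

Ranked by bid: $7.53 (Ember) > $3.52 (Meridian) > $2.66 (Cobalt) > …
Slot 1 goes to the first-ranked bidder, Ember, who pays the next bid down: $3.52/click.

Ember; $3.52 per click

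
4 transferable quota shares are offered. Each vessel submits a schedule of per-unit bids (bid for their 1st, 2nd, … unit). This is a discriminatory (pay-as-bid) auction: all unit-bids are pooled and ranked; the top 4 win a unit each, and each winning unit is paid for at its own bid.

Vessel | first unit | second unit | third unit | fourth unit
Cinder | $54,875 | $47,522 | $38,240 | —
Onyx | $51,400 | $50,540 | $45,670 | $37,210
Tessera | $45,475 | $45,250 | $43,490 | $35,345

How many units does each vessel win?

All unit-bids, highest first — top 4: 54,875 (Cinder-1), 51,400 (Onyx-1), 50,540 (Onyx-2), 47,522 (Cinder-2)
Next rejected bid: $45,670 (not a price — pay-as-bid).
Allocation: Cinder 2, Onyx 2.

Cinder 2, Onyx 2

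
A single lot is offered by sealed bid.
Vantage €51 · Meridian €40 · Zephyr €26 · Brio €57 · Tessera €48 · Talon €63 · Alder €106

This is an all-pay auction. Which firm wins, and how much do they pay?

Rule: the highest bidder wins the item, but every bidder pays their own bid.
Bids in order: 106 (Alder) > 63 (Talon) > 57 (Brio) > 51 (Vantage) > 48 (Tessera) > 40 (Meridian) > …
Alder wins with the top bid; all bids are sunk regardless.

Alder pays €106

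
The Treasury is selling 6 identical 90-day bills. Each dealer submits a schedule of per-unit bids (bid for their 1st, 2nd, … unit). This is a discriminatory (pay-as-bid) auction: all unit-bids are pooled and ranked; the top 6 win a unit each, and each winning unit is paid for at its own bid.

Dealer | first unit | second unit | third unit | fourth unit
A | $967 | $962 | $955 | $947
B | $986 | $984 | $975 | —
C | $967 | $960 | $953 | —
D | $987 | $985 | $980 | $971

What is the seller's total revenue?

Total revenue: $5,897

Pooled unit-bids ranked (top 6): 987 (D-1), 986 (B-1), 985 (D-2), 984 (B-2), 980 (D-3), 975 (B-3)
Next rejected bid: $971 (not a price — pay-as-bid).
Each winning unit pays its own bid.
Revenue = 987 + 986 + 985 + 984 + 980 + 975 = $5,897.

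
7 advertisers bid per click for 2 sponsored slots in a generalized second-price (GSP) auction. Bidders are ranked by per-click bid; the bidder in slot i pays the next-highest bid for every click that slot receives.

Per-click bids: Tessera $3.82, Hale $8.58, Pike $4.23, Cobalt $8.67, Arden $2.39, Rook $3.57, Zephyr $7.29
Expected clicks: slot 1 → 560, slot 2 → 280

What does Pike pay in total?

Sorting advertisers: $8.67 (Cobalt) > $8.58 (Hale) > $7.29 (Zephyr) > …
Pike ranks below slot 2 → no slot, pays nothing.

Pike pays $0.00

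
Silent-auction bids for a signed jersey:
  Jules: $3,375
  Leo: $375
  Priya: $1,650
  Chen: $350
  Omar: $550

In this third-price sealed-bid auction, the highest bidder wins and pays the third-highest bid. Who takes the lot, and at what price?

Jules pays $550

Rule: the highest bidder wins and pays the third-highest bid.
Sorting bids: 3,375 (Jules) > 1,650 (Priya) > 550 (Omar) > 375 (Leo) > 350 (Chen)
Jules is highest; pays the third-highest bid, $550.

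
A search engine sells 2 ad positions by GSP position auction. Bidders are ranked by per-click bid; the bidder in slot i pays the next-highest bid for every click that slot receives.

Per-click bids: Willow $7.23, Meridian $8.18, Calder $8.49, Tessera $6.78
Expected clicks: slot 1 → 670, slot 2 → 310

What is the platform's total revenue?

Ranked by bid: $8.49 (Calder) > $8.18 (Meridian) > $7.23 (Willow) > …
Slot 1: Calder pays $8.18 × 670 = $5480.60
Slot 2: Meridian pays $7.23 × 310 = $2241.30
Total = $7721.90

Total revenue: $7721.90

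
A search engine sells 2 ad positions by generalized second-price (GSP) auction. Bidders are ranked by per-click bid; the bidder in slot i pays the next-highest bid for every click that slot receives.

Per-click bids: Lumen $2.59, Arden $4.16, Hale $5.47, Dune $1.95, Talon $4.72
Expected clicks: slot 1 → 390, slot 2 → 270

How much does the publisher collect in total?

Total revenue: $2964.00

Ranked by bid: $5.47 (Hale) > $4.72 (Talon) > $4.16 (Arden) > …
Slot 1: Hale pays $4.72 × 390 = $1840.80
Slot 2: Talon pays $4.16 × 270 = $1123.20
Total = $2964.00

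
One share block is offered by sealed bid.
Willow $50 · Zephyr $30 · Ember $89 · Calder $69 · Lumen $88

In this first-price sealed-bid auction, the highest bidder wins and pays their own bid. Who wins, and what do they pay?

Bids ranked: 89 (Ember) > 88 (Lumen) > 69 (Calder) > 50 (Willow) > 30 (Zephyr)
Ember has the highest bid and pays exactly that: $89.

Ember pays $89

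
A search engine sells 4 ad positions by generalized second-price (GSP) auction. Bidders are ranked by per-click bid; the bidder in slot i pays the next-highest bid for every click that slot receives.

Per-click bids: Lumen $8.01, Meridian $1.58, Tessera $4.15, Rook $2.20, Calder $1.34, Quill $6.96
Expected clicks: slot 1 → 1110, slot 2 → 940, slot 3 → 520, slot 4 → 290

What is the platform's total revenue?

Total revenue: $13228.80

Per-click bids in order: $8.01 (Lumen) > $6.96 (Quill) > $4.15 (Tessera) > $2.20 (Rook) > $1.58 (Meridian) > …
Slot 1: Lumen pays $6.96 × 1110 = $7725.60
Slot 2: Quill pays $4.15 × 940 = $3901.00
Slot 3: Tessera pays $2.20 × 520 = $1144.00
Slot 4: Rook pays $1.58 × 290 = $458.20
Total = $13228.80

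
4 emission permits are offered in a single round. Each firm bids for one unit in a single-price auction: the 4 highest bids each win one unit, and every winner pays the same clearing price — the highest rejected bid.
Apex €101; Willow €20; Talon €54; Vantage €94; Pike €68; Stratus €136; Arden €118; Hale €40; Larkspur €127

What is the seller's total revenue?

Ordering the bids: 136 (Stratus), 127 (Larkspur), 118 (Arden), 101 (Apex), 94 (Vantage), 68 (Pike), …
Top 4: Stratus, Larkspur, Arden, Apex.
Highest unsuccessful bid: €94 → clearing price.
Total revenue = 4 × €94 = €376.

Total revenue: €376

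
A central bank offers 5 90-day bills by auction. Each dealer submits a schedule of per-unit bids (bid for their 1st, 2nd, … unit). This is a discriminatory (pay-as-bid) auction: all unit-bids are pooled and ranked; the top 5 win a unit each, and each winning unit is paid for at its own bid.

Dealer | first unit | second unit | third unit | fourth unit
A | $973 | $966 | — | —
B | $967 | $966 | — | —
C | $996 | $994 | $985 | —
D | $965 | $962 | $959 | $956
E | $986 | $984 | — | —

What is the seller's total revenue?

Total revenue: $4,945

Merging the schedules and taking the best 5: 996 (C-1), 994 (C-2), 986 (E-1), 985 (C-3), 984 (E-2)
Next rejected bid: $973 (not a price — pay-as-bid).
Each winning unit pays its own bid.
Revenue = 996 + 994 + 986 + 985 + 984 = $4,945.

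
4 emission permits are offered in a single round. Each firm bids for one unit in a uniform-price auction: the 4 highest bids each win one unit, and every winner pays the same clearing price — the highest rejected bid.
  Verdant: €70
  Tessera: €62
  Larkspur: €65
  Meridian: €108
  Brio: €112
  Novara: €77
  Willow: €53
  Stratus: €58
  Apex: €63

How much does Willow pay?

Willow pays €0

Ordering the bids: 112 (Brio), 108 (Meridian), 77 (Novara), 70 (Verdant), 65 (Larkspur), 63 (Apex), …
Winners (4 units): Brio, Meridian, Novara, Verdant.
Clearing price = highest rejected bid = €65.
Willow does not win → pays €0.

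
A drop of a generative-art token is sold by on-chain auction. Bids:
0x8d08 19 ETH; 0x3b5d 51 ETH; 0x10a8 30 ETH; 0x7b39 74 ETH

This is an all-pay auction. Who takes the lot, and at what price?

0x7b39 pays 74 ETH

Bids in order: 74 (0x7b39) > 51 (0x3b5d) > 30 (0x10a8) > 19 (0x8d08)
0x7b39 is highest and takes the item; every bidder forfeits their bid.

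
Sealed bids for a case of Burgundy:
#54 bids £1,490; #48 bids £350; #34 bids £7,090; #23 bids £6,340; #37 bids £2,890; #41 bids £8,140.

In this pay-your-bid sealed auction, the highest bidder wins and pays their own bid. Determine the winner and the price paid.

Sorting bids: 8,140 (#41) > 7,090 (#34) > 6,340 (#23) > 2,890 (#37) > 1,490 (#54) > 350 (#48)
First-price: #41 pays what they bid, £8,140.

#41 pays £8,140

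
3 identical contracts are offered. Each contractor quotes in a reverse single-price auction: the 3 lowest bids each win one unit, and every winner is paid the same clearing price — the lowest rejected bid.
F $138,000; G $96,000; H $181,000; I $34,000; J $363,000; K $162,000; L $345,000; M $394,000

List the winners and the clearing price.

Sorting: 34,000 (I), 96,000 (G), 138,000 (F), 162,000 (K), 181,000 (H), …
The 3 lowest are I, G, F.
Clearing price = lowest rejected bid = $162,000.

I, G, F; each is paid $162,000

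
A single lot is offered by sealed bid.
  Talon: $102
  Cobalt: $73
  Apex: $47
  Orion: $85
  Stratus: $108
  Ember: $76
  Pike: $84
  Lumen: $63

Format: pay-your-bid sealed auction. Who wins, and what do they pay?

Stratus pays $108

Bids in order: 108 (Stratus) > 102 (Talon) > 85 (Orion) > 84 (Pike) > 76 (Ember) > 73 (Cobalt) > …
Stratus has the highest bid and pays exactly that: $108.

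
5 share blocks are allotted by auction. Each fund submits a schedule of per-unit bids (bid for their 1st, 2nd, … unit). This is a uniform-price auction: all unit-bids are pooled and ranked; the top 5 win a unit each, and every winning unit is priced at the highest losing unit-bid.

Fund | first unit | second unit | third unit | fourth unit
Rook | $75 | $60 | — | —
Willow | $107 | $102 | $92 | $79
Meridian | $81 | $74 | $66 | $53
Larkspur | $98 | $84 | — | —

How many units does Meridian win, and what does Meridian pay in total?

Meridian: 0 units, pays $0

All unit-bids, highest first — top 5: 107 (Willow-1), 102 (Willow-2), 98 (Larkspur-1), 92 (Willow-3), 84 (Larkspur-2)
The (k+1)-th unit-bid is $81.
Meridian wins 0 unit(s) at $81 each.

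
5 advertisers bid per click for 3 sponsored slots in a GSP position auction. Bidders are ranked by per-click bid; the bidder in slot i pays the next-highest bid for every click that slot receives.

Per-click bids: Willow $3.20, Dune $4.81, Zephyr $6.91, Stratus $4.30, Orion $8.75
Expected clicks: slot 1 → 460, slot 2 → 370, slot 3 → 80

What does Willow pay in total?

Sorting advertisers: $8.75 (Orion) > $6.91 (Zephyr) > $4.81 (Dune) > $4.30 (Stratus) > …
Willow ranks below slot 3 → no slot, pays nothing.

Willow pays $0.00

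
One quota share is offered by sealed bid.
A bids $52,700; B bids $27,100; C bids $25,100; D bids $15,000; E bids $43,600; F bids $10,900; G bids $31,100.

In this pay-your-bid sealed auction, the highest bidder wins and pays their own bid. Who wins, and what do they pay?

Sorting bids: 52,700 (A) > 43,600 (E) > 31,100 (G) > 27,100 (B) > 25,100 (C) > 15,000 (D) > …
First-price: A pays what they bid, $52,700.

A pays $52,700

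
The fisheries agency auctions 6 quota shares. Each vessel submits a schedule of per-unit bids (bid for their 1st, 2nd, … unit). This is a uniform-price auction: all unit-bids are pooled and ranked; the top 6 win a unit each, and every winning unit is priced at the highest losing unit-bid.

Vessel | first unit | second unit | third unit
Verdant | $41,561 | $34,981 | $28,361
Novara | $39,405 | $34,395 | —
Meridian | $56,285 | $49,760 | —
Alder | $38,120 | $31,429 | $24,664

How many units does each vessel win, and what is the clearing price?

Alder 1, Meridian 2, Novara 1, Verdant 2; clearing price $34,395

Merging the schedules and taking the best 6: 56,285 (Meridian-1), 49,760 (Meridian-2), 41,561 (Verdant-1), 39,405 (Novara-1), 38,120 (Alder-1), 34,981 (Verdant-2)
Highest rejected unit-bid = $34,395.
Allocation: Alder 1, Meridian 2, Novara 1, Verdant 2.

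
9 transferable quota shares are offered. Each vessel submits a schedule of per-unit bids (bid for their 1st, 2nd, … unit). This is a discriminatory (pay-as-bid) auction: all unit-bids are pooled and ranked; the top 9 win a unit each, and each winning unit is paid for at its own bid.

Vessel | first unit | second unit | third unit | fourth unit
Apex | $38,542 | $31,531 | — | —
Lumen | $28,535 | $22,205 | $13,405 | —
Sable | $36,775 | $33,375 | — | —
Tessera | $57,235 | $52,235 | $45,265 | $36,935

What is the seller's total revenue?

Total revenue: $360,428

Merging the schedules and taking the best 9: 57,235 (Tessera-1), 52,235 (Tessera-2), 45,265 (Tessera-3), 38,542 (Apex-1), 36,935 (Tessera-4), 36,775 (Sable-1), 33,375 (Sable-2), 31,531 (Apex-2), 28,535 (Lumen-1)
Next rejected bid: $22,205 (not a price — pay-as-bid).
Each winning unit pays its own bid.
Revenue = 57,235 + 52,235 + 45,265 + 38,542 + 36,935 + 36,775 + 33,375 + 31,531 + 28,535 = $360,428.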